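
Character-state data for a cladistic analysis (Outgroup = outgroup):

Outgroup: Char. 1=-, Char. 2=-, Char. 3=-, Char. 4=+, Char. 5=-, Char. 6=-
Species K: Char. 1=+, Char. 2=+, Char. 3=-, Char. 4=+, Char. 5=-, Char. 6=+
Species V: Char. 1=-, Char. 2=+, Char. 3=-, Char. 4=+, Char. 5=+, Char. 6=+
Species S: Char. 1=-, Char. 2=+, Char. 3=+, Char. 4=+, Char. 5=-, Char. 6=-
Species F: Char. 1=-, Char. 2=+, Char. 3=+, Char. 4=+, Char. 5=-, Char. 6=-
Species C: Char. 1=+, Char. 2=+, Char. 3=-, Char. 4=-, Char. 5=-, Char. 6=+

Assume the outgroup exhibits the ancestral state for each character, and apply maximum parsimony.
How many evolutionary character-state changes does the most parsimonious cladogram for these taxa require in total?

6

Character polarity is set by the outgroup: the derived state is whichever differs from the outgroup's state, so for Char. 4 the derived state is '-', and for the remaining characters it is '+'.
Char. 1: derived state '+' in Species C and Species K only — synapomorphy for {Species C, Species K}.
Char. 2 (derived state '+') is shared by all ingroup taxa — unites the whole ingroup.
Char. 3 (derived state '+') is shared by Species F and Species S — a synapomorphy uniting that clade.
Char. 4 (derived state '-') is unique to Species C (autapomorphy; uninformative for grouping).
Char. 5: derived state '+' in Species V only — an autapomorphy, so it tells us nothing about relationships among taxa.
Char. 6: derived state '+' in Species C, Species K, and Species V only — synapomorphy for {Species C, Species K, Species V}.
Most parsimonious ingroup topology: (((Species K,Species C),Species V),(Species S,Species F)).
Changes per character on this tree: Char. 1: 1; Char. 2: 1; Char. 3: 1; Char. 4: 1; Char. 5: 1; Char. 6: 1.
Total = 6.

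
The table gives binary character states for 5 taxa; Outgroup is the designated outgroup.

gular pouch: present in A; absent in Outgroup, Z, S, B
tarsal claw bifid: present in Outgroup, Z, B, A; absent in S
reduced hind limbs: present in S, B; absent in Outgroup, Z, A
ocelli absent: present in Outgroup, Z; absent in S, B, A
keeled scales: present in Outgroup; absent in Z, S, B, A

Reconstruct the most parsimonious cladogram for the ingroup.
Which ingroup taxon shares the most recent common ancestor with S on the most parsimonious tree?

Character polarity is set by the outgroup: the derived state is whichever differs from the outgroup's state, so for tarsal claw bifid, ocelli absent, keeled scales the derived state is 'absent', and for the remaining characters it is 'present'.
gular pouch: derived state 'present' in A only — an autapomorphy, so it tells us nothing about relationships among taxa.
tarsal claw bifid: derived state 'absent' in S only — an autapomorphy, so it tells us nothing about relationships among taxa.
reduced hind limbs (derived state 'present') is shared by B and S — a synapomorphy uniting that clade.
Only A, B, and S show the derived state 'absent' for ocelli absent, supporting them as a clade.
All ingroup taxa share the derived state 'absent' for keeled scales; it defines the ingroup but does not resolve relationships within it.
Most parsimonious ingroup topology: (Z,((S,B),A)).
S and B form a cherry on this tree, so they are sister taxa.

B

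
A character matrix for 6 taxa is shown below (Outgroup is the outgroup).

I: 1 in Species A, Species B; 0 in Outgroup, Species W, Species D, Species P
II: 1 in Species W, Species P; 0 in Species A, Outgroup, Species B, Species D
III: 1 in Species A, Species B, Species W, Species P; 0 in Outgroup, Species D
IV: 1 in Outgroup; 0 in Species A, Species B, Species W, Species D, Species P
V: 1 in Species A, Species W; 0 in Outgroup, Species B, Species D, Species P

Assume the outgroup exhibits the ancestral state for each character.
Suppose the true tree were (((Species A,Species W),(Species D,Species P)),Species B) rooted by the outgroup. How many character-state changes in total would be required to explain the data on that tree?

8

Map each character onto (((Species A,Species W),(Species D,Species P)),Species B) (rooted by Outgroup) and count the minimum state changes it requires (Fitch parsimony):
I: 2; II: 2; III: 2; IV: 1; V: 1.
Total tree length = 8.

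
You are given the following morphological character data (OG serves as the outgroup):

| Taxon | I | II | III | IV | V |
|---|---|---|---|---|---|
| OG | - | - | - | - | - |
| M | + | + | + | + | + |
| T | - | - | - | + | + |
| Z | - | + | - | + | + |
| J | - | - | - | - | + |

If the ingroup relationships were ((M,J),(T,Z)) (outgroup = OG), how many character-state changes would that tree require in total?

Map each character onto ((M,J),(T,Z)) (rooted by OG) and count the minimum state changes it requires (Fitch parsimony):
I: 1; II: 2; III: 1; IV: 2; V: 1.
Total tree length = 7.

7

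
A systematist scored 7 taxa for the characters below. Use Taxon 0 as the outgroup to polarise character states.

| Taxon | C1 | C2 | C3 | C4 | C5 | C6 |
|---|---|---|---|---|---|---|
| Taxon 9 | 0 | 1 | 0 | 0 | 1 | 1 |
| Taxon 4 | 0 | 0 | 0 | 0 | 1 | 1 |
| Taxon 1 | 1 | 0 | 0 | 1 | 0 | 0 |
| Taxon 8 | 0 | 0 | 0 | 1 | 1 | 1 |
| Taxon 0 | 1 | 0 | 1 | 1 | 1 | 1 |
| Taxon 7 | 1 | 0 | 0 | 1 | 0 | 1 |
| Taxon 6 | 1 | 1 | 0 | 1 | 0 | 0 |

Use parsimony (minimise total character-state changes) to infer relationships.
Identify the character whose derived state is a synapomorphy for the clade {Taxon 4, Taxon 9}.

Character polarity is set by the outgroup: the derived state is whichever differs from the outgroup's state, so for C1, C3, C4, C5, C6 the derived state is '0', and for the remaining characters it is '1'.
Only Taxon 4, Taxon 8, and Taxon 9 show the derived state '0' for C1, supporting them as a clade.
C2 groups Taxon 6 and Taxon 9, which is incompatible with the clades supported by the remaining characters; treating it as convergent (homoplasy) costs fewer steps than any alternative tree.
C3 (derived state '0') is shared by all ingroup taxa — unites the whole ingroup.
Only Taxon 4 and Taxon 9 show the derived state '0' for C4, supporting them as a clade.
Only Taxon 1, Taxon 6, and Taxon 7 show the derived state '0' for C5, supporting them as a clade.
C6 (derived state '0') is shared by Taxon 1 and Taxon 6 — a synapomorphy uniting that clade.
Most parsimonious ingroup topology: (((Taxon 6,Taxon 1),Taxon 7),((Taxon 4,Taxon 9),Taxon 8)).
The clade {Taxon 4, Taxon 9} is supported by C4: its derived state '0' occurs in exactly those taxa and in no other taxon (including the outgroup).

C4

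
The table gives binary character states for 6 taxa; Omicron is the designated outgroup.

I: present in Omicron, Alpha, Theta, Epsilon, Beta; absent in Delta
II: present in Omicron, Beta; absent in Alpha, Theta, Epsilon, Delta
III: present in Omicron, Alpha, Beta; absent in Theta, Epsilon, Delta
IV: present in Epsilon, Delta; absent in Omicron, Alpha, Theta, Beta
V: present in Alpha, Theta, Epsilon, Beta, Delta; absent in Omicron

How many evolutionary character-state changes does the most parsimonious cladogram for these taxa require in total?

Character polarity is set by the outgroup: the derived state is whichever differs from the outgroup's state, so for I, II, III the derived state is 'absent', and for the remaining characters it is 'present'.
I: derived state 'absent' in Delta only — an autapomorphy, so it tells us nothing about relationships among taxa.
II: derived state 'absent' in Alpha, Delta, Epsilon, and Theta only — synapomorphy for {Alpha, Delta, Epsilon, Theta}.
III (derived state 'absent') is shared by Delta, Epsilon, and Theta — a synapomorphy uniting that clade.
IV: derived state 'present' in Delta and Epsilon only — synapomorphy for {Delta, Epsilon}.
V (derived state 'present') is shared by all ingroup taxa — unites the whole ingroup.
Most parsimonious ingroup topology: ((Alpha,(Theta,(Epsilon,Delta))),Beta).
Changes per character on this tree: I: 1; II: 1; III: 1; IV: 1; V: 1.
Total = 5.

5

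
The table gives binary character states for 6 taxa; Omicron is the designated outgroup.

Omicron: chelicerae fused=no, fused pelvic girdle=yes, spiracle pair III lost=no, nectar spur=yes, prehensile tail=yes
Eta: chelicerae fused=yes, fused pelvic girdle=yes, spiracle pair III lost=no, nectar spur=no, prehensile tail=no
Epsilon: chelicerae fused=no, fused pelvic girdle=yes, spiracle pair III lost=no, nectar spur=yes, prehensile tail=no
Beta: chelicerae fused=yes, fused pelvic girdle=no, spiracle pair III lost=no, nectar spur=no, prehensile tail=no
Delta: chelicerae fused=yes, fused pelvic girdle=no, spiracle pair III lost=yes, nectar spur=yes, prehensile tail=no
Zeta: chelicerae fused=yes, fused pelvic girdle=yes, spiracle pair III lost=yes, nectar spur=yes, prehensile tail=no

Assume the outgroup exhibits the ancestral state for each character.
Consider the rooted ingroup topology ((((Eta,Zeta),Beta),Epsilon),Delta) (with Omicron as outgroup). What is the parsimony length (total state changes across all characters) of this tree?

Map each character onto ((((Eta,Zeta),Beta),Epsilon),Delta) (rooted by Omicron) and count the minimum state changes it requires (Fitch parsimony):
chelicerae fused: 2; fused pelvic girdle: 2; spiracle pair III lost: 2; nectar spur: 2; prehensile tail: 1.
Total tree length = 9.

9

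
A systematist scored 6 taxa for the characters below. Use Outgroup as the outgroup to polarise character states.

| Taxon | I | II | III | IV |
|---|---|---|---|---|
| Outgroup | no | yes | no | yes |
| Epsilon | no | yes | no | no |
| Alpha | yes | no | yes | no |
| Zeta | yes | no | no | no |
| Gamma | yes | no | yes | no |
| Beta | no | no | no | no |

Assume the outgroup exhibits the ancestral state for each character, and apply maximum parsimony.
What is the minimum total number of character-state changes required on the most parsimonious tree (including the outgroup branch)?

Character polarity is set by the outgroup: the derived state is whichever differs from the outgroup's state, so for II, IV the derived state is 'no', and for the remaining characters it is 'yes'.
Only Alpha, Gamma, and Zeta show the derived state 'yes' for I, supporting them as a clade.
Only Alpha, Beta, Gamma, and Zeta show the derived state 'no' for II, supporting them as a clade.
Only Alpha and Gamma show the derived state 'yes' for III, supporting them as a clade.
All ingroup taxa share the derived state 'no' for IV; it defines the ingroup but does not resolve relationships within it.
Most parsimonious ingroup topology: (Epsilon,(((Alpha,Gamma),Zeta),Beta)).
Changes per character on this tree: I: 1; II: 1; III: 1; IV: 1.
Total = 4.

4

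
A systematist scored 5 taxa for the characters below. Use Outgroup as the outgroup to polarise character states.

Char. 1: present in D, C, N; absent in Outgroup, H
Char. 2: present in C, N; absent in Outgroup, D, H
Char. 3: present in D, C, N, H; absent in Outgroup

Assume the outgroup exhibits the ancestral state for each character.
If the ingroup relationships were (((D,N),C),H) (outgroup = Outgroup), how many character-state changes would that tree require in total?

Map each character onto (((D,N),C),H) (rooted by Outgroup) and count the minimum state changes it requires (Fitch parsimony):
Char. 1: 1; Char. 2: 2; Char. 3: 1.
Total tree length = 4.

4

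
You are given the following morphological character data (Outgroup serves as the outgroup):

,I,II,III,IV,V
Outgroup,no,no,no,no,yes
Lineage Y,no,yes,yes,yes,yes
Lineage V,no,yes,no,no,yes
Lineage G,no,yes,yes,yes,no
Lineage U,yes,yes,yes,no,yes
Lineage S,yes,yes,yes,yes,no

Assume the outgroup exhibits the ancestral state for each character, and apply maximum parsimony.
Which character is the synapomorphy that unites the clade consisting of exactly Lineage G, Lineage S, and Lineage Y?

IV

Character polarity is set by the outgroup: the derived state is whichever differs from the outgroup's state, so for V the derived state is 'no', and for the remaining characters it is 'yes'.
I (state 'yes') occurs in Lineage S and Lineage U but conflicts with the nesting implied by the other characters — most parsimoniously interpreted as homoplasy.
All ingroup taxa share the derived state 'yes' for II; it defines the ingroup but does not resolve relationships within it.
III: derived state 'yes' in Lineage G, Lineage S, Lineage U, and Lineage Y only — synapomorphy for {Lineage G, Lineage S, Lineage U, Lineage Y}.
Only Lineage G, Lineage S, and Lineage Y show the derived state 'yes' for IV, supporting them as a clade.
Only Lineage G and Lineage S show the derived state 'no' for V, supporting them as a clade.
Most parsimonious ingroup topology: (((Lineage Y,(Lineage G,Lineage S)),Lineage U),Lineage V).
The clade {Lineage G, Lineage S, Lineage Y} is supported by IV: its derived state 'yes' occurs in exactly those taxa and in no other taxon (including the outgroup).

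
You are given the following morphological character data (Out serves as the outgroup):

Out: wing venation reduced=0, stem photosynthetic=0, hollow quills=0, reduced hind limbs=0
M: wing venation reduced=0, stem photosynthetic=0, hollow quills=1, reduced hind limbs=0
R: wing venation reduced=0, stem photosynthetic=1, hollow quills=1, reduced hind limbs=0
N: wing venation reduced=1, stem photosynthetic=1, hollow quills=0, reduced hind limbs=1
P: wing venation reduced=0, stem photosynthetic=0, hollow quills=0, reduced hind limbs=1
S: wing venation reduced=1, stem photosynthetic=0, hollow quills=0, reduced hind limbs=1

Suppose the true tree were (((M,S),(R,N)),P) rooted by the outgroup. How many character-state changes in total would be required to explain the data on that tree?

8

Map each character onto (((M,S),(R,N)),P) (rooted by Out) and count the minimum state changes it requires (Fitch parsimony):
wing venation reduced: 2; stem photosynthetic: 1; hollow quills: 2; reduced hind limbs: 3.
Total tree length = 8.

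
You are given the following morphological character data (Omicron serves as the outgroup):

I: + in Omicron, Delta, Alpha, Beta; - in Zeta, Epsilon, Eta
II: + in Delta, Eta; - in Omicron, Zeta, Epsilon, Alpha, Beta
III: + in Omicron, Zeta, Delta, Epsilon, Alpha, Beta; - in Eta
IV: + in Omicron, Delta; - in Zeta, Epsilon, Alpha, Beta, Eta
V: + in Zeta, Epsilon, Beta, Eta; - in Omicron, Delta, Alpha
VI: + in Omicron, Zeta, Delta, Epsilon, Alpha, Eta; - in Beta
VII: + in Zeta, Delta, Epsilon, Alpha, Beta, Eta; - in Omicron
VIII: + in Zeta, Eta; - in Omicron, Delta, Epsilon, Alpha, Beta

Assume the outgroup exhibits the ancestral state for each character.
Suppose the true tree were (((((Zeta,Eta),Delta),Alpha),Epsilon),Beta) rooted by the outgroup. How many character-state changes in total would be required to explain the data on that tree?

Map each character onto (((((Zeta,Eta),Delta),Alpha),Epsilon),Beta) (rooted by Omicron) and count the minimum state changes it requires (Fitch parsimony):
I: 2; II: 2; III: 1; IV: 2; V: 3; VI: 1; VII: 1; VIII: 1.
Total tree length = 13.

13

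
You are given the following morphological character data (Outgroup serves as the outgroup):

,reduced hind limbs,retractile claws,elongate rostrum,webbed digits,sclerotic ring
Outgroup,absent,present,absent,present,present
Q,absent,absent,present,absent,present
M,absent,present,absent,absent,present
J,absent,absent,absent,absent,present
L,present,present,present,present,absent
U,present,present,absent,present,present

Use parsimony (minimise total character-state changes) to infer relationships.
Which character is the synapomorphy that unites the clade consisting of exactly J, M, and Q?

webbed digits

Character polarity is set by the outgroup: the derived state is whichever differs from the outgroup's state, so for retractile claws, webbed digits, sclerotic ring the derived state is 'absent', and for the remaining characters it is 'present'.
reduced hind limbs: derived state 'present' in L and U only — synapomorphy for {L, U}.
retractile claws: derived state 'absent' in J and Q only — synapomorphy for {J, Q}.
elongate rostrum (state 'present') occurs in L and Q but conflicts with the nesting implied by the other characters — most parsimoniously interpreted as homoplasy.
webbed digits: derived state 'absent' in J, M, and Q only — synapomorphy for {J, M, Q}.
sclerotic ring: derived state 'absent' in L only — an autapomorphy, so it tells us nothing about relationships among taxa.
Most parsimonious ingroup topology: (((Q,J),M),(L,U)).
The clade {J, M, Q} is supported by webbed digits: its derived state 'absent' occurs in exactly those taxa and in no other taxon (including the outgroup).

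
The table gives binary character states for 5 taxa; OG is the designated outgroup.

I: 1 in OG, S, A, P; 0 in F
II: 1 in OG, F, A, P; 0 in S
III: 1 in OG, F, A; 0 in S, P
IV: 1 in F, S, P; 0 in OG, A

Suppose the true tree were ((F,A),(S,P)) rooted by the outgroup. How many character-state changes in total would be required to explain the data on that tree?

5

Map each character onto ((F,A),(S,P)) (rooted by OG) and count the minimum state changes it requires (Fitch parsimony):
I: 1; II: 1; III: 1; IV: 2.
Total tree length = 5.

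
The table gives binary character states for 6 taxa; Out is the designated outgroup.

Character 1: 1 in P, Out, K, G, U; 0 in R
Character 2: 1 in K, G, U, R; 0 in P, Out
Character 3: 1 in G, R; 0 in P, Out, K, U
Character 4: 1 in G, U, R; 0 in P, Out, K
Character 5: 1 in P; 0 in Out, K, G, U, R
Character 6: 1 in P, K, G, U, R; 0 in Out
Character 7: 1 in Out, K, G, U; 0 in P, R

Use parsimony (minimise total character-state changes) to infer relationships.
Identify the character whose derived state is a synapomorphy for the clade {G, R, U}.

Character polarity is set by the outgroup: the derived state is whichever differs from the outgroup's state, so for Character 1, Character 7 the derived state is '0', and for the remaining characters it is '1'.
Character 1 (derived state '0') is unique to R (autapomorphy; uninformative for grouping).
Only G, K, R, and U show the derived state '1' for Character 2, supporting them as a clade.
Character 3: derived state '1' in G and R only — synapomorphy for {G, R}.
Character 4 (derived state '1') is shared by G, R, and U — a synapomorphy uniting that clade.
Character 5: derived state '1' in P only — an autapomorphy, so it tells us nothing about relationships among taxa.
Character 6 (derived state '1') is shared by all ingroup taxa — unites the whole ingroup.
Character 7 (state '0') occurs in P and R but conflicts with the nesting implied by the other characters — most parsimoniously interpreted as homoplasy.
Most parsimonious ingroup topology: ((K,((R,G),U)),P).
The clade {G, R, U} is supported by Character 4: its derived state '1' occurs in exactly those taxa and in no other taxon (including the outgroup).

Character 4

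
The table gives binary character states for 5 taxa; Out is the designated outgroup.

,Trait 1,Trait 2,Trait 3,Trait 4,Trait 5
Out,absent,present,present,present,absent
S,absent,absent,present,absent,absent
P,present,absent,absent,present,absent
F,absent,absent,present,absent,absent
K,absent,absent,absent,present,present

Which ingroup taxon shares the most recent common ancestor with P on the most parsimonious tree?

K

Character polarity is set by the outgroup: the derived state is whichever differs from the outgroup's state, so for Trait 2, Trait 3, Trait 4 the derived state is 'absent', and for the remaining characters it is 'present'.
Trait 1: derived state 'present' in P only — an autapomorphy, so it tells us nothing about relationships among taxa.
Trait 2 (derived state 'absent') is shared by all ingroup taxa — unites the whole ingroup.
Only K and P show the derived state 'absent' for Trait 3, supporting them as a clade.
Only F and S show the derived state 'absent' for Trait 4, supporting them as a clade.
Trait 5 (derived state 'present') is unique to K (autapomorphy; uninformative for grouping).
Most parsimonious ingroup topology: ((S,F),(P,K)).
P and K form a cherry on this tree, so they are sister taxa.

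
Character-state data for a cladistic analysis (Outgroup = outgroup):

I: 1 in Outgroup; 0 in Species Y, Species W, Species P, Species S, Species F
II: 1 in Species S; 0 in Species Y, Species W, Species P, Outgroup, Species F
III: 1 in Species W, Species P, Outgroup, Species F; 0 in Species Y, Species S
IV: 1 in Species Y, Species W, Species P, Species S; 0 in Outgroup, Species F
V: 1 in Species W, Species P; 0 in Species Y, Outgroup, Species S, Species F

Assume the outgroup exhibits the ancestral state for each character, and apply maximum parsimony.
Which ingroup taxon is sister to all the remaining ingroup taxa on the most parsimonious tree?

Character polarity is set by the outgroup: the derived state is whichever differs from the outgroup's state, so for I, III the derived state is '0', and for the remaining characters it is '1'.
I (derived state '0') is shared by all ingroup taxa — unites the whole ingroup.
II: derived state '1' in Species S only — an autapomorphy, so it tells us nothing about relationships among taxa.
Only Species S and Species Y show the derived state '0' for III, supporting them as a clade.
IV (derived state '1') is shared by Species P, Species S, Species W, and Species Y — a synapomorphy uniting that clade.
V: derived state '1' in Species P and Species W only — synapomorphy for {Species P, Species W}.
Most parsimonious ingroup topology: (((Species Y,Species S),(Species W,Species P)),Species F).
Species F is sister to the clade containing all other ingroup taxa, so it is the earliest-diverging (most basal) ingroup lineage.

Species F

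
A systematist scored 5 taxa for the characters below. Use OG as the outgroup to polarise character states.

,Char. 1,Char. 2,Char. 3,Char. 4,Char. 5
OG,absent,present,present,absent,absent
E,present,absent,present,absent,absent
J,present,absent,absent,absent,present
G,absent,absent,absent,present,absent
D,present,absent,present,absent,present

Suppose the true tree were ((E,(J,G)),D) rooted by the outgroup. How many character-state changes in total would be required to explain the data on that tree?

Map each character onto ((E,(J,G)),D) (rooted by OG) and count the minimum state changes it requires (Fitch parsimony):
Char. 1: 2; Char. 2: 1; Char. 3: 1; Char. 4: 1; Char. 5: 2.
Total tree length = 7.

7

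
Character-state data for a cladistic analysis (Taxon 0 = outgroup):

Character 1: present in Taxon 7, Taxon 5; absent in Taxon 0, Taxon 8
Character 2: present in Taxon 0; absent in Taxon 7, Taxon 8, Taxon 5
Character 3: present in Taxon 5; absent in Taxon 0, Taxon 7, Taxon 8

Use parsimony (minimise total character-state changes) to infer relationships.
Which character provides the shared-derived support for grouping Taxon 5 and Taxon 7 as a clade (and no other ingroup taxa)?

Character 1

Character polarity is set by the outgroup: the derived state is whichever differs from the outgroup's state, so for Character 2 the derived state is 'absent', and for the remaining characters it is 'present'.
Character 1: derived state 'present' in Taxon 5 and Taxon 7 only — synapomorphy for {Taxon 5, Taxon 7}.
All ingroup taxa share the derived state 'absent' for Character 2; it defines the ingroup but does not resolve relationships within it.
Character 3 (derived state 'present') is unique to Taxon 5 (autapomorphy; uninformative for grouping).
Most parsimonious ingroup topology: ((Taxon 7,Taxon 5),Taxon 8).
The clade {Taxon 5, Taxon 7} is supported by Character 1: its derived state 'present' occurs in exactly those taxa and in no other taxon (including the outgroup).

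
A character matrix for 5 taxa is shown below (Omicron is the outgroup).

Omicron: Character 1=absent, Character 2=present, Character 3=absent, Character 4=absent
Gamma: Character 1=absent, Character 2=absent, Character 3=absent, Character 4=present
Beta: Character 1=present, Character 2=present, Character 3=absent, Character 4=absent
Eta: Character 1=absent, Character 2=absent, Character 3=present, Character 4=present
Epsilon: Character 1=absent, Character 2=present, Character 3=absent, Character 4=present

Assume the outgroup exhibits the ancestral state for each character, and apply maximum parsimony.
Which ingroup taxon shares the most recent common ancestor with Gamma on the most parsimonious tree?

Character polarity is set by the outgroup: the derived state is whichever differs from the outgroup's state, so for Character 2 the derived state is 'absent', and for the remaining characters it is 'present'.
Character 1 (derived state 'present') is unique to Beta (autapomorphy; uninformative for grouping).
Character 2: derived state 'absent' in Eta and Gamma only — synapomorphy for {Eta, Gamma}.
Character 3: derived state 'present' in Eta only — an autapomorphy, so it tells us nothing about relationships among taxa.
Character 4: derived state 'present' in Epsilon, Eta, and Gamma only — synapomorphy for {Epsilon, Eta, Gamma}.
Most parsimonious ingroup topology: (((Gamma,Eta),Epsilon),Beta).
Gamma and Eta form a cherry on this tree, so they are sister taxa.

Eta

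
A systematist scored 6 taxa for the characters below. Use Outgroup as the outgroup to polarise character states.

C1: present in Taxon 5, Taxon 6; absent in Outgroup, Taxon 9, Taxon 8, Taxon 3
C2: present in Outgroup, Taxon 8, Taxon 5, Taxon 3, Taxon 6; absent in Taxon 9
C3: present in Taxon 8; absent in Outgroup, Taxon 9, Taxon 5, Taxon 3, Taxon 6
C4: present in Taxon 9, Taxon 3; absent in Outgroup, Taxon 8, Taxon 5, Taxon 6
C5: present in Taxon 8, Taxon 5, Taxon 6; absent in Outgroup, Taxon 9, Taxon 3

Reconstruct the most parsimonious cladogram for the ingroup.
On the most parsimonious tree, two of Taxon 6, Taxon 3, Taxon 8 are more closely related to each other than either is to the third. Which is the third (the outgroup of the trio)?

Taxon 3

Character polarity is set by the outgroup: the derived state is whichever differs from the outgroup's state, so for C2 the derived state is 'absent', and for the remaining characters it is 'present'.
Only Taxon 5 and Taxon 6 show the derived state 'present' for C1, supporting them as a clade.
C2 (derived state 'absent') is unique to Taxon 9 (autapomorphy; uninformative for grouping).
C3: derived state 'present' in Taxon 8 only — an autapomorphy, so it tells us nothing about relationships among taxa.
C4 (derived state 'present') is shared by Taxon 3 and Taxon 9 — a synapomorphy uniting that clade.
C5 (derived state 'present') is shared by Taxon 5, Taxon 6, and Taxon 8 — a synapomorphy uniting that clade.
Most parsimonious ingroup topology: ((Taxon 9,Taxon 3),(Taxon 8,(Taxon 5,Taxon 6))).
Taxon 8 and Taxon 6 share a more recent common ancestor with each other than either does with Taxon 3, so Taxon 3 is the least closely related of the three.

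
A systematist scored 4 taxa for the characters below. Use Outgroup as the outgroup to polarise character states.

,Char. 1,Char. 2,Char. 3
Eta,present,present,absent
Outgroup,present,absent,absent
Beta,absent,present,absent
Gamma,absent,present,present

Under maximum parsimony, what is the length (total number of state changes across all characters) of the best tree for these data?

Character polarity is set by the outgroup: the derived state is whichever differs from the outgroup's state, so for Char. 1 the derived state is 'absent', and for the remaining characters it is 'present'.
Char. 1: derived state 'absent' in Beta and Gamma only — synapomorphy for {Beta, Gamma}.
All ingroup taxa share the derived state 'present' for Char. 2; it defines the ingroup but does not resolve relationships within it.
Char. 3: derived state 'present' in Gamma only — an autapomorphy, so it tells us nothing about relationships among taxa.
Most parsimonious ingroup topology: ((Gamma,Beta),Eta).
Changes per character on this tree: Char. 1: 1; Char. 2: 1; Char. 3: 1.
Total = 3.

3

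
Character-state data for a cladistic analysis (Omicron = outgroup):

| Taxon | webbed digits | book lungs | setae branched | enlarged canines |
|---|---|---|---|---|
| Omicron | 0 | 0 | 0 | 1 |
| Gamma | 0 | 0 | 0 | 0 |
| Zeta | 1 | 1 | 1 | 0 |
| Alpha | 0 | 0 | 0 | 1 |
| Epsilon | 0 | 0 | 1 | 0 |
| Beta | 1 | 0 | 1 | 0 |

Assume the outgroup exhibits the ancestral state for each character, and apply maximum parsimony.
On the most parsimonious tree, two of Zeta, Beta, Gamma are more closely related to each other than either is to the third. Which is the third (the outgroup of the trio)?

Gamma

Character polarity is set by the outgroup: the derived state is whichever differs from the outgroup's state, so for enlarged canines the derived state is '0', and for the remaining characters it is '1'.
webbed digits (derived state '1') is shared by Beta and Zeta — a synapomorphy uniting that clade.
book lungs: derived state '1' in Zeta only — an autapomorphy, so it tells us nothing about relationships among taxa.
setae branched: derived state '1' in Beta, Epsilon, and Zeta only — synapomorphy for {Beta, Epsilon, Zeta}.
enlarged canines: derived state '0' in Beta, Epsilon, Gamma, and Zeta only — synapomorphy for {Beta, Epsilon, Gamma, Zeta}.
Most parsimonious ingroup topology: ((Gamma,((Zeta,Beta),Epsilon)),Alpha).
Zeta and Beta share a more recent common ancestor with each other than either does with Gamma, so Gamma is the least closely related of the three.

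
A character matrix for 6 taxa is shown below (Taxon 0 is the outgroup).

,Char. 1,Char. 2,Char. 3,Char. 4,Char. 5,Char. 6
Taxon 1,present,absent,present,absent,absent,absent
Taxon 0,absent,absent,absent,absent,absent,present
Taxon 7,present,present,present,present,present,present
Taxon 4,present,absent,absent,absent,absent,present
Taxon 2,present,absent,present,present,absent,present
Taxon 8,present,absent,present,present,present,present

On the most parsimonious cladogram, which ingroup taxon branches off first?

Character polarity is set by the outgroup: the derived state is whichever differs from the outgroup's state, so for Char. 6 the derived state is 'absent', and for the remaining characters it is 'present'.
Char. 1 (derived state 'present') is shared by all ingroup taxa — unites the whole ingroup.
Char. 2: derived state 'present' in Taxon 7 only — an autapomorphy, so it tells us nothing about relationships among taxa.
Char. 3: derived state 'present' in Taxon 1, Taxon 2, Taxon 7, and Taxon 8 only — synapomorphy for {Taxon 1, Taxon 2, Taxon 7, Taxon 8}.
Only Taxon 2, Taxon 7, and Taxon 8 show the derived state 'present' for Char. 4, supporting them as a clade.
Only Taxon 7 and Taxon 8 show the derived state 'present' for Char. 5, supporting them as a clade.
Char. 6 (derived state 'absent') is unique to Taxon 1 (autapomorphy; uninformative for grouping).
Most parsimonious ingroup topology: ((((Taxon 8,Taxon 7),Taxon 2),Taxon 1),Taxon 4).
Taxon 4 is sister to the clade containing all other ingroup taxa, so it is the earliest-diverging (most basal) ingroup lineage.

Taxon 4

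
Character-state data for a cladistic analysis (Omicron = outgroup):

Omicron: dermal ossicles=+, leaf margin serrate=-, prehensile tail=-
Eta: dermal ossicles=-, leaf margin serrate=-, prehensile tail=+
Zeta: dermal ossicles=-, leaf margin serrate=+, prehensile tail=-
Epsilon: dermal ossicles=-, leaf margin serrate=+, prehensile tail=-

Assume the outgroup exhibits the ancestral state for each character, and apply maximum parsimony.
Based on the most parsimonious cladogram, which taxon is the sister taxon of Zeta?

Epsilon

Character polarity is set by the outgroup: the derived state is whichever differs from the outgroup's state, so for dermal ossicles the derived state is '-', and for the remaining characters it is '+'.
All ingroup taxa share the derived state '-' for dermal ossicles; it defines the ingroup but does not resolve relationships within it.
leaf margin serrate (derived state '+') is shared by Epsilon and Zeta — a synapomorphy uniting that clade.
prehensile tail: derived state '+' in Eta only — an autapomorphy, so it tells us nothing about relationships among taxa.
Most parsimonious ingroup topology: (Eta,(Zeta,Epsilon)).
Zeta and Epsilon form a cherry on this tree, so they are sister taxa.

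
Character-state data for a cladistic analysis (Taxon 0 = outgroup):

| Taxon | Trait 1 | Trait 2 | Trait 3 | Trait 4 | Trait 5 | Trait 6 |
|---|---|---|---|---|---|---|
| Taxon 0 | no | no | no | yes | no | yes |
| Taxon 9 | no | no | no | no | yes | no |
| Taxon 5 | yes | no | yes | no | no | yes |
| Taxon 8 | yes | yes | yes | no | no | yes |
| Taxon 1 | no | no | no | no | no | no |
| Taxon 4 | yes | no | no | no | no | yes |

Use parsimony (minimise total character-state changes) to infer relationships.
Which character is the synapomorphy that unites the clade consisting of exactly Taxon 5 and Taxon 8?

Trait 3

Character polarity is set by the outgroup: the derived state is whichever differs from the outgroup's state, so for Trait 4, Trait 6 the derived state is 'no', and for the remaining characters it is 'yes'.
Trait 1 (derived state 'yes') is shared by Taxon 4, Taxon 5, and Taxon 8 — a synapomorphy uniting that clade.
Trait 2: derived state 'yes' in Taxon 8 only — an autapomorphy, so it tells us nothing about relationships among taxa.
Trait 3: derived state 'yes' in Taxon 5 and Taxon 8 only — synapomorphy for {Taxon 5, Taxon 8}.
All ingroup taxa share the derived state 'no' for Trait 4; it defines the ingroup but does not resolve relationships within it.
Trait 5: derived state 'yes' in Taxon 9 only — an autapomorphy, so it tells us nothing about relationships among taxa.
Trait 6 (derived state 'no') is shared by Taxon 1 and Taxon 9 — a synapomorphy uniting that clade.
Most parsimonious ingroup topology: ((Taxon 9,Taxon 1),((Taxon 5,Taxon 8),Taxon 4)).
The clade {Taxon 5, Taxon 8} is supported by Trait 3: its derived state 'yes' occurs in exactly those taxa and in no other taxon (including the outgroup).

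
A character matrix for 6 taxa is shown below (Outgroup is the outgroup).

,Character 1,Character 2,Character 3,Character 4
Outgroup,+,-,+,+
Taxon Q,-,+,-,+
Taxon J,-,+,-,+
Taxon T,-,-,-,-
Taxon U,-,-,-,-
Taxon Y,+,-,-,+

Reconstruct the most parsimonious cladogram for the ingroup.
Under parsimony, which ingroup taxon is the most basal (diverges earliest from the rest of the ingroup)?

Character polarity is set by the outgroup: the derived state is whichever differs from the outgroup's state, so for Character 1, Character 3, Character 4 the derived state is '-', and for the remaining characters it is '+'.
Only Taxon J, Taxon Q, Taxon T, and Taxon U show the derived state '-' for Character 1, supporting them as a clade.
Character 2 (derived state '+') is shared by Taxon J and Taxon Q — a synapomorphy uniting that clade.
All ingroup taxa share the derived state '-' for Character 3; it defines the ingroup but does not resolve relationships within it.
Character 4: derived state '-' in Taxon T and Taxon U only — synapomorphy for {Taxon T, Taxon U}.
Most parsimonious ingroup topology: (((Taxon Q,Taxon J),(Taxon T,Taxon U)),Taxon Y).
Taxon Y is sister to the clade containing all other ingroup taxa, so it is the earliest-diverging (most basal) ingroup lineage.

Taxon Y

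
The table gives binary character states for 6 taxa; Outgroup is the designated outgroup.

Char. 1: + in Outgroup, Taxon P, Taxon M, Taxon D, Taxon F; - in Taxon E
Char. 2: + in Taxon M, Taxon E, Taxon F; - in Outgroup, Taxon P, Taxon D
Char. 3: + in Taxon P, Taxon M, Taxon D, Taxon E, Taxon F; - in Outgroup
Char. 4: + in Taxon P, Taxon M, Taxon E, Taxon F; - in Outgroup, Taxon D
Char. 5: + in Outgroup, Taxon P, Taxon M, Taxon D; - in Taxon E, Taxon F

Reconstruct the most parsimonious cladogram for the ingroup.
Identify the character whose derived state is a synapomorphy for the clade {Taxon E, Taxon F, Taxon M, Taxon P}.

Character polarity is set by the outgroup: the derived state is whichever differs from the outgroup's state, so for Char. 1, Char. 5 the derived state is '-', and for the remaining characters it is '+'.
Char. 1 (derived state '-') is unique to Taxon E (autapomorphy; uninformative for grouping).
Only Taxon E, Taxon F, and Taxon M show the derived state '+' for Char. 2, supporting them as a clade.
All ingroup taxa share the derived state '+' for Char. 3; it defines the ingroup but does not resolve relationships within it.
Char. 4 (derived state '+') is shared by Taxon E, Taxon F, Taxon M, and Taxon P — a synapomorphy uniting that clade.
Char. 5 (derived state '-') is shared by Taxon E and Taxon F — a synapomorphy uniting that clade.
Most parsimonious ingroup topology: ((Taxon P,(Taxon M,(Taxon E,Taxon F))),Taxon D).
The clade {Taxon E, Taxon F, Taxon M, Taxon P} is supported by Char. 4: its derived state '+' occurs in exactly those taxa and in no other taxon (including the outgroup).

Char. 4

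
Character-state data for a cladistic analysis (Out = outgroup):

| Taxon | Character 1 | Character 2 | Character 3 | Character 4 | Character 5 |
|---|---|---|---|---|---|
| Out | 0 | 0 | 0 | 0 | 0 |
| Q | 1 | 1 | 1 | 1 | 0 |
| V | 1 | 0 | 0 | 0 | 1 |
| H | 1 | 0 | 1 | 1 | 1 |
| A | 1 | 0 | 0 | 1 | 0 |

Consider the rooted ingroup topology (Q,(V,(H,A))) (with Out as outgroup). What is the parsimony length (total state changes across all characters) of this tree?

8

Map each character onto (Q,(V,(H,A))) (rooted by Out) and count the minimum state changes it requires (Fitch parsimony):
Character 1: 1; Character 2: 1; Character 3: 2; Character 4: 2; Character 5: 2.
Total tree length = 8.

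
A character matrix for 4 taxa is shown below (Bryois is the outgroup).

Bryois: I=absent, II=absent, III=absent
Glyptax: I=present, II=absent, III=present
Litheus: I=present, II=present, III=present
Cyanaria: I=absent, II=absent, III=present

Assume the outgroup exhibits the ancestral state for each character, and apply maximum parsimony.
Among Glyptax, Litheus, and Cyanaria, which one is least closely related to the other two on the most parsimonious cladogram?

Cyanaria

The outgroup has state 'absent' for every character, so 'present' is the derived state throughout.
I (derived state 'present') is shared by Glyptax and Litheus — a synapomorphy uniting that clade.
II: derived state 'present' in Litheus only — an autapomorphy, so it tells us nothing about relationships among taxa.
All ingroup taxa share the derived state 'present' for III; it defines the ingroup but does not resolve relationships within it.
Most parsimonious ingroup topology: ((Glyptax,Litheus),Cyanaria).
Glyptax and Litheus share a more recent common ancestor with each other than either does with Cyanaria, so Cyanaria is the least closely related of the three.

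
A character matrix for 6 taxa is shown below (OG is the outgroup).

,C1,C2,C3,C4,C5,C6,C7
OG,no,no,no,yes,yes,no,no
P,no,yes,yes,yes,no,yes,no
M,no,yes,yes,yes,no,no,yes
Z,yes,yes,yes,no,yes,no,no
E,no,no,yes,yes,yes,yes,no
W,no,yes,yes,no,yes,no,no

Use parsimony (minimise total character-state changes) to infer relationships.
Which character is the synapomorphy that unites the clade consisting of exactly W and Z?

Character polarity is set by the outgroup: the derived state is whichever differs from the outgroup's state, so for C4, C5 the derived state is 'no', and for the remaining characters it is 'yes'.
C1 (derived state 'yes') is unique to Z (autapomorphy; uninformative for grouping).
C2: derived state 'yes' in M, P, W, and Z only — synapomorphy for {M, P, W, Z}.
All ingroup taxa share the derived state 'yes' for C3; it defines the ingroup but does not resolve relationships within it.
C4: derived state 'no' in W and Z only — synapomorphy for {W, Z}.
C5 (derived state 'no') is shared by M and P — a synapomorphy uniting that clade.
C6 (state 'yes') occurs in E and P but conflicts with the nesting implied by the other characters — most parsimoniously interpreted as homoplasy.
C7: derived state 'yes' in M only — an autapomorphy, so it tells us nothing about relationships among taxa.
Most parsimonious ingroup topology: (((P,M),(Z,W)),E).
The clade {W, Z} is supported by C4: its derived state 'no' occurs in exactly those taxa and in no other taxon (including the outgroup).

C4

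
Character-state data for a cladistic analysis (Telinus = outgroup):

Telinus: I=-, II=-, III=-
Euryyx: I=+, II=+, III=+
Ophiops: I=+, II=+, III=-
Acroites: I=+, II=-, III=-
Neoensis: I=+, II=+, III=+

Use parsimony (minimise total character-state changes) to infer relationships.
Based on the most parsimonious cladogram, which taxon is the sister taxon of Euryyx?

The outgroup has state '-' for every character, so '+' is the derived state throughout.
I (derived state '+') is shared by all ingroup taxa — unites the whole ingroup.
II: derived state '+' in Euryyx, Neoensis, and Ophiops only — synapomorphy for {Euryyx, Neoensis, Ophiops}.
III (derived state '+') is shared by Euryyx and Neoensis — a synapomorphy uniting that clade.
Most parsimonious ingroup topology: (((Euryyx,Neoensis),Ophiops),Acroites).
Euryyx and Neoensis form a cherry on this tree, so they are sister taxa.

Neoensis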